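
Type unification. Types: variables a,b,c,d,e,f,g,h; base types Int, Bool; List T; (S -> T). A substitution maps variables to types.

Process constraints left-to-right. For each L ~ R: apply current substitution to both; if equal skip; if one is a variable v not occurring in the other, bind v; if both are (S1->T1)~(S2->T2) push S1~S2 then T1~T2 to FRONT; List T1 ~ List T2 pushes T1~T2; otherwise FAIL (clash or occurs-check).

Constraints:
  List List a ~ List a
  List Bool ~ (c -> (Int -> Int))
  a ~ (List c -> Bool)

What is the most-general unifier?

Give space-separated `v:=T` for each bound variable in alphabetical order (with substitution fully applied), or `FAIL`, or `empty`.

Answer: FAIL

Derivation:
step 1: unify List List a ~ List a  [subst: {-} | 2 pending]
  -> decompose List: push List a~a
step 2: unify List a ~ a  [subst: {-} | 2 pending]
  occurs-check fail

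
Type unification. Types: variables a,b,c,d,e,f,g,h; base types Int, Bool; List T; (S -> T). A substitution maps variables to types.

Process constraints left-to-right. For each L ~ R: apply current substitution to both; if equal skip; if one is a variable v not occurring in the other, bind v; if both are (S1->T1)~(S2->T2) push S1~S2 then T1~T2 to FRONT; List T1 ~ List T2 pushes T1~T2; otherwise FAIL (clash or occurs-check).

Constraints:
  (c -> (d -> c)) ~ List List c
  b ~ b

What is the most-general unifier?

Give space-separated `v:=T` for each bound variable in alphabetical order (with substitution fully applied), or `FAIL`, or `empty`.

step 1: unify (c -> (d -> c)) ~ List List c  [subst: {-} | 1 pending]
  clash: (c -> (d -> c)) vs List List c

Answer: FAIL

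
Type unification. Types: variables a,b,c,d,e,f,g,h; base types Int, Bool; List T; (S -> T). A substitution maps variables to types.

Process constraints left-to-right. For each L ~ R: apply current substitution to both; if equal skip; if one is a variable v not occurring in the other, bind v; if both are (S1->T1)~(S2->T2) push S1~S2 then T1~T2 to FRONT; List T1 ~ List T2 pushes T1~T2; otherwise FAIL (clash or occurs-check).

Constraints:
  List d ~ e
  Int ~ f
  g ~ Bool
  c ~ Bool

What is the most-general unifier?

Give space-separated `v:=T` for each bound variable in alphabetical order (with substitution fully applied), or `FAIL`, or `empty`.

step 1: unify List d ~ e  [subst: {-} | 3 pending]
  bind e := List d
step 2: unify Int ~ f  [subst: {e:=List d} | 2 pending]
  bind f := Int
step 3: unify g ~ Bool  [subst: {e:=List d, f:=Int} | 1 pending]
  bind g := Bool
step 4: unify c ~ Bool  [subst: {e:=List d, f:=Int, g:=Bool} | 0 pending]
  bind c := Bool

Answer: c:=Bool e:=List d f:=Int g:=Bool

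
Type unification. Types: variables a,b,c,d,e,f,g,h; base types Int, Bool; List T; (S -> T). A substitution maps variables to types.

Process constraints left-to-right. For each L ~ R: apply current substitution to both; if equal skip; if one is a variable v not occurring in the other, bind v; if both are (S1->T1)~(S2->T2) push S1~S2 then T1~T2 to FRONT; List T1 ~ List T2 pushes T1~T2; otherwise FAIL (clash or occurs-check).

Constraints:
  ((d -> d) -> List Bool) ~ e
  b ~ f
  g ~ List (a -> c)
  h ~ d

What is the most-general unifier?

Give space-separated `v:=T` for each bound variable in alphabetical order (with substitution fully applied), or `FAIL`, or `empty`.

Answer: b:=f e:=((d -> d) -> List Bool) g:=List (a -> c) h:=d

Derivation:
step 1: unify ((d -> d) -> List Bool) ~ e  [subst: {-} | 3 pending]
  bind e := ((d -> d) -> List Bool)
step 2: unify b ~ f  [subst: {e:=((d -> d) -> List Bool)} | 2 pending]
  bind b := f
step 3: unify g ~ List (a -> c)  [subst: {e:=((d -> d) -> List Bool), b:=f} | 1 pending]
  bind g := List (a -> c)
step 4: unify h ~ d  [subst: {e:=((d -> d) -> List Bool), b:=f, g:=List (a -> c)} | 0 pending]
  bind h := d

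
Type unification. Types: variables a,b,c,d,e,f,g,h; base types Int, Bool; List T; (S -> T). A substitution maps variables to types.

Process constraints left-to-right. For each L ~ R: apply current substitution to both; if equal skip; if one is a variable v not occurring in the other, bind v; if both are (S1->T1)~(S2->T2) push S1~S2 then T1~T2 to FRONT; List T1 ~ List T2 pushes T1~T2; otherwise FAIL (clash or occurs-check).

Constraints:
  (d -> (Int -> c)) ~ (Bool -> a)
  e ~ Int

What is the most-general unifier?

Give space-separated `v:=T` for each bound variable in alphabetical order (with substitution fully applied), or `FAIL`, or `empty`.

step 1: unify (d -> (Int -> c)) ~ (Bool -> a)  [subst: {-} | 1 pending]
  -> decompose arrow: push d~Bool, (Int -> c)~a
step 2: unify d ~ Bool  [subst: {-} | 2 pending]
  bind d := Bool
step 3: unify (Int -> c) ~ a  [subst: {d:=Bool} | 1 pending]
  bind a := (Int -> c)
step 4: unify e ~ Int  [subst: {d:=Bool, a:=(Int -> c)} | 0 pending]
  bind e := Int

Answer: a:=(Int -> c) d:=Bool e:=Int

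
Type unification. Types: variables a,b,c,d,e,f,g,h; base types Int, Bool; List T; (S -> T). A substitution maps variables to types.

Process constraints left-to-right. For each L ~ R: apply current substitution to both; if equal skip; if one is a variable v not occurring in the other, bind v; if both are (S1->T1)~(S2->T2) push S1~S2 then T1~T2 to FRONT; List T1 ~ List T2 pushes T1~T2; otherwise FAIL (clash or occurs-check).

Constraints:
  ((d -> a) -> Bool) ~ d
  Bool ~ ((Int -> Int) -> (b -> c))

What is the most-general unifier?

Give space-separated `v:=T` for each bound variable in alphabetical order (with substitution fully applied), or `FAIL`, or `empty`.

Answer: FAIL

Derivation:
step 1: unify ((d -> a) -> Bool) ~ d  [subst: {-} | 1 pending]
  occurs-check fail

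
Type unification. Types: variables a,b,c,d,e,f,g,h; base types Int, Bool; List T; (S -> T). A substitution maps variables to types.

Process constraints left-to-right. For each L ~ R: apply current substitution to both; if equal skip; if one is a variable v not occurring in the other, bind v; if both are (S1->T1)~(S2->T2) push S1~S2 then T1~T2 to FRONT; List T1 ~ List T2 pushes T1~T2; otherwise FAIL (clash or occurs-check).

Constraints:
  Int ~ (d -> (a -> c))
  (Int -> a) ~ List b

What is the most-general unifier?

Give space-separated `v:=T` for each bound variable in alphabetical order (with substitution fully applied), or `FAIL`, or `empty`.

Answer: FAIL

Derivation:
step 1: unify Int ~ (d -> (a -> c))  [subst: {-} | 1 pending]
  clash: Int vs (d -> (a -> c))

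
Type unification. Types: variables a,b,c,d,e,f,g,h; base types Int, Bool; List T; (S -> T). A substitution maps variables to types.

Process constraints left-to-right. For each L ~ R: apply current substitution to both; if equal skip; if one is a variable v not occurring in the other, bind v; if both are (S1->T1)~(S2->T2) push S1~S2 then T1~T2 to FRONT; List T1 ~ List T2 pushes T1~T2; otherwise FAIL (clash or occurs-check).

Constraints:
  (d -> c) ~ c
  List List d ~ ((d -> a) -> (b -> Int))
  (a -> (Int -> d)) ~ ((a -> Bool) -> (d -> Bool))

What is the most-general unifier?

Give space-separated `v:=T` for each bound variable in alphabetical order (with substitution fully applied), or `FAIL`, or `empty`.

step 1: unify (d -> c) ~ c  [subst: {-} | 2 pending]
  occurs-check fail

Answer: FAIL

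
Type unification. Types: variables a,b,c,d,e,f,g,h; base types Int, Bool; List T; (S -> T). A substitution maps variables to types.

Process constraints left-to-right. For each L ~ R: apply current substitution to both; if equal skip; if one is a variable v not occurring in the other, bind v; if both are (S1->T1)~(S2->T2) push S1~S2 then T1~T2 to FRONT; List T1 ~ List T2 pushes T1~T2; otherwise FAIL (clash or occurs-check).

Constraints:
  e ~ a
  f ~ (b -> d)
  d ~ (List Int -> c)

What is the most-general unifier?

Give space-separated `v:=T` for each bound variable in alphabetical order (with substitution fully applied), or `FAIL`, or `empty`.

step 1: unify e ~ a  [subst: {-} | 2 pending]
  bind e := a
step 2: unify f ~ (b -> d)  [subst: {e:=a} | 1 pending]
  bind f := (b -> d)
step 3: unify d ~ (List Int -> c)  [subst: {e:=a, f:=(b -> d)} | 0 pending]
  bind d := (List Int -> c)

Answer: d:=(List Int -> c) e:=a f:=(b -> (List Int -> c))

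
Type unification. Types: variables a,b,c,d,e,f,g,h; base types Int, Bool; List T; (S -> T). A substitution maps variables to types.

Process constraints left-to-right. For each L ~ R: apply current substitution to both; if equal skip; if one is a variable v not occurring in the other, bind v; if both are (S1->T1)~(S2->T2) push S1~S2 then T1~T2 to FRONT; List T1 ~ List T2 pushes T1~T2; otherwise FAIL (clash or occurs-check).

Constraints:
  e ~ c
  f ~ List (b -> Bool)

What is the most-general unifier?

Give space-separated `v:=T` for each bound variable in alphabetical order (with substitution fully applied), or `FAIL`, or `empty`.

step 1: unify e ~ c  [subst: {-} | 1 pending]
  bind e := c
step 2: unify f ~ List (b -> Bool)  [subst: {e:=c} | 0 pending]
  bind f := List (b -> Bool)

Answer: e:=c f:=List (b -> Bool)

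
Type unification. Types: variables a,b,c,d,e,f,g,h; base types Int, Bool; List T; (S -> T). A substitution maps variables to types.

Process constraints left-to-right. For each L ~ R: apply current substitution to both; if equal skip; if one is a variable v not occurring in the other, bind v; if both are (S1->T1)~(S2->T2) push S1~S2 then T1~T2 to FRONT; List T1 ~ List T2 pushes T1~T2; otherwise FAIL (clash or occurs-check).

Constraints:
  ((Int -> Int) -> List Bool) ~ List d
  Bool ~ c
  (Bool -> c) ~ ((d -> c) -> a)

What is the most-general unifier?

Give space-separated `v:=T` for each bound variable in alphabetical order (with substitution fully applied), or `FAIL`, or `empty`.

Answer: FAIL

Derivation:
step 1: unify ((Int -> Int) -> List Bool) ~ List d  [subst: {-} | 2 pending]
  clash: ((Int -> Int) -> List Bool) vs List d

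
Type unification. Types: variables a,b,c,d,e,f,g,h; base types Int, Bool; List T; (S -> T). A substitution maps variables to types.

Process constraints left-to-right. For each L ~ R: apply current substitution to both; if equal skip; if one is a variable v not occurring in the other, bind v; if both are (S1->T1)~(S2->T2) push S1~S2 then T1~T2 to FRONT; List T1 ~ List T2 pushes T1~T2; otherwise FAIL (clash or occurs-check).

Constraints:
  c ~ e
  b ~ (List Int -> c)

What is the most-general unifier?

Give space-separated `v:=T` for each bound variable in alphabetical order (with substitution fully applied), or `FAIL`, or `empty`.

Answer: b:=(List Int -> e) c:=e

Derivation:
step 1: unify c ~ e  [subst: {-} | 1 pending]
  bind c := e
step 2: unify b ~ (List Int -> e)  [subst: {c:=e} | 0 pending]
  bind b := (List Int -> e)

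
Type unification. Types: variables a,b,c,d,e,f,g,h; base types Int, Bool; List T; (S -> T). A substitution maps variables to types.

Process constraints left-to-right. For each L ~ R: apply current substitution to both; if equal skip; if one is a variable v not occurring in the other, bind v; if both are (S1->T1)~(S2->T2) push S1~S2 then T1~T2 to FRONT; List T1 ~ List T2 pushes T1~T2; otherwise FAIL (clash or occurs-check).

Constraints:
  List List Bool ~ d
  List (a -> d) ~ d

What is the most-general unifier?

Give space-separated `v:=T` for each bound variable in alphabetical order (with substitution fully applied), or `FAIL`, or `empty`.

Answer: FAIL

Derivation:
step 1: unify List List Bool ~ d  [subst: {-} | 1 pending]
  bind d := List List Bool
step 2: unify List (a -> List List Bool) ~ List List Bool  [subst: {d:=List List Bool} | 0 pending]
  -> decompose List: push (a -> List List Bool)~List Bool
step 3: unify (a -> List List Bool) ~ List Bool  [subst: {d:=List List Bool} | 0 pending]
  clash: (a -> List List Bool) vs List Bool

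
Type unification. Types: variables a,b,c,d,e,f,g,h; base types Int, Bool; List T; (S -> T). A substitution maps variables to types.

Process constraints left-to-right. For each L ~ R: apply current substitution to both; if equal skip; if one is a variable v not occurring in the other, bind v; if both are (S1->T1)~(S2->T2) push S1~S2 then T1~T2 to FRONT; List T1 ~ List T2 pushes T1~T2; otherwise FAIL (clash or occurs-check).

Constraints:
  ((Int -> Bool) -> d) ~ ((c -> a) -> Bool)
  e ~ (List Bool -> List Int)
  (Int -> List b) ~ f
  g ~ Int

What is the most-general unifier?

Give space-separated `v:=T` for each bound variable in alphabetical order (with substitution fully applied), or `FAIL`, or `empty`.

step 1: unify ((Int -> Bool) -> d) ~ ((c -> a) -> Bool)  [subst: {-} | 3 pending]
  -> decompose arrow: push (Int -> Bool)~(c -> a), d~Bool
step 2: unify (Int -> Bool) ~ (c -> a)  [subst: {-} | 4 pending]
  -> decompose arrow: push Int~c, Bool~a
step 3: unify Int ~ c  [subst: {-} | 5 pending]
  bind c := Int
step 4: unify Bool ~ a  [subst: {c:=Int} | 4 pending]
  bind a := Bool
step 5: unify d ~ Bool  [subst: {c:=Int, a:=Bool} | 3 pending]
  bind d := Bool
step 6: unify e ~ (List Bool -> List Int)  [subst: {c:=Int, a:=Bool, d:=Bool} | 2 pending]
  bind e := (List Bool -> List Int)
step 7: unify (Int -> List b) ~ f  [subst: {c:=Int, a:=Bool, d:=Bool, e:=(List Bool -> List Int)} | 1 pending]
  bind f := (Int -> List b)
step 8: unify g ~ Int  [subst: {c:=Int, a:=Bool, d:=Bool, e:=(List Bool -> List Int), f:=(Int -> List b)} | 0 pending]
  bind g := Int

Answer: a:=Bool c:=Int d:=Bool e:=(List Bool -> List Int) f:=(Int -> List b) g:=Int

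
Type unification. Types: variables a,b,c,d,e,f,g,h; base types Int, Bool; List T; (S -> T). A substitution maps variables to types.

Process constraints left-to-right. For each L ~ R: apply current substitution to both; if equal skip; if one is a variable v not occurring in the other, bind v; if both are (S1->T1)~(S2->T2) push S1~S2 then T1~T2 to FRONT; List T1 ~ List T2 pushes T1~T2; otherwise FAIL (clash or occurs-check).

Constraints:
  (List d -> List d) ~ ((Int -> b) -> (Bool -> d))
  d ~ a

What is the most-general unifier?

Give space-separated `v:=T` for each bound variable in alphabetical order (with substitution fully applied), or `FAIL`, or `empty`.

step 1: unify (List d -> List d) ~ ((Int -> b) -> (Bool -> d))  [subst: {-} | 1 pending]
  -> decompose arrow: push List d~(Int -> b), List d~(Bool -> d)
step 2: unify List d ~ (Int -> b)  [subst: {-} | 2 pending]
  clash: List d vs (Int -> b)

Answer: FAIL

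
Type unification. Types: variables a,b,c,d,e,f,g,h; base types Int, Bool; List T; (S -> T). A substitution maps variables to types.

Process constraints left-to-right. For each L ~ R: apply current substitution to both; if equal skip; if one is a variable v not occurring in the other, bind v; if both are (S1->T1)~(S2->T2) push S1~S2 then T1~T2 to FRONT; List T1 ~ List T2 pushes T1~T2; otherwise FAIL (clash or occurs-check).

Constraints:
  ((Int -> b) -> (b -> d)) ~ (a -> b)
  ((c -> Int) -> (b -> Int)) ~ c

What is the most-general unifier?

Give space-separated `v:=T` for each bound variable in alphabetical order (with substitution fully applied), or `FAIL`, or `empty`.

step 1: unify ((Int -> b) -> (b -> d)) ~ (a -> b)  [subst: {-} | 1 pending]
  -> decompose arrow: push (Int -> b)~a, (b -> d)~b
step 2: unify (Int -> b) ~ a  [subst: {-} | 2 pending]
  bind a := (Int -> b)
step 3: unify (b -> d) ~ b  [subst: {a:=(Int -> b)} | 1 pending]
  occurs-check fail

Answer: FAIL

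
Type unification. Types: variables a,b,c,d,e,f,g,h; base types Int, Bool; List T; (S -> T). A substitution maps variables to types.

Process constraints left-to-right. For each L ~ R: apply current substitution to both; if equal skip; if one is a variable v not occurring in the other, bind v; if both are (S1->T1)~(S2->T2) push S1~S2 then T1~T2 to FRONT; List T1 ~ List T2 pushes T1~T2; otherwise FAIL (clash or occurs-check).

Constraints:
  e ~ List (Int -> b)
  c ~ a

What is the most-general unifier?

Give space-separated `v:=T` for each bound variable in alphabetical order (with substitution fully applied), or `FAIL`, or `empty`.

Answer: c:=a e:=List (Int -> b)

Derivation:
step 1: unify e ~ List (Int -> b)  [subst: {-} | 1 pending]
  bind e := List (Int -> b)
step 2: unify c ~ a  [subst: {e:=List (Int -> b)} | 0 pending]
  bind c := a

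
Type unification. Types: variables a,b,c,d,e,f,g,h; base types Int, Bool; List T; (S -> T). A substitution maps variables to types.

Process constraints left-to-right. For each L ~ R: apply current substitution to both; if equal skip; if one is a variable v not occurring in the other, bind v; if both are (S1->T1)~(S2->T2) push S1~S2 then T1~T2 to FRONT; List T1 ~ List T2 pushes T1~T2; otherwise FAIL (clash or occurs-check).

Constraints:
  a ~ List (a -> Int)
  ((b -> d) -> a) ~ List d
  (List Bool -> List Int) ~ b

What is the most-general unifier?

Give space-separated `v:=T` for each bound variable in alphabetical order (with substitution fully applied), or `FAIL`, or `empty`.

step 1: unify a ~ List (a -> Int)  [subst: {-} | 2 pending]
  occurs-check fail: a in List (a -> Int)

Answer: FAIL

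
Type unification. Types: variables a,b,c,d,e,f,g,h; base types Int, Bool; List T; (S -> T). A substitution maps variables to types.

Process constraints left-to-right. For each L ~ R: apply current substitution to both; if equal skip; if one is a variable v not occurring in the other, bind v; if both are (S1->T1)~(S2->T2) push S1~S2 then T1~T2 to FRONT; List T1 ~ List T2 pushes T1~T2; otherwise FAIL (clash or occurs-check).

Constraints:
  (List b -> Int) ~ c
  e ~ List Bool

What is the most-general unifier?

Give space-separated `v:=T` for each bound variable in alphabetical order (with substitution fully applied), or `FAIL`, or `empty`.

step 1: unify (List b -> Int) ~ c  [subst: {-} | 1 pending]
  bind c := (List b -> Int)
step 2: unify e ~ List Bool  [subst: {c:=(List b -> Int)} | 0 pending]
  bind e := List Bool

Answer: c:=(List b -> Int) e:=List Bool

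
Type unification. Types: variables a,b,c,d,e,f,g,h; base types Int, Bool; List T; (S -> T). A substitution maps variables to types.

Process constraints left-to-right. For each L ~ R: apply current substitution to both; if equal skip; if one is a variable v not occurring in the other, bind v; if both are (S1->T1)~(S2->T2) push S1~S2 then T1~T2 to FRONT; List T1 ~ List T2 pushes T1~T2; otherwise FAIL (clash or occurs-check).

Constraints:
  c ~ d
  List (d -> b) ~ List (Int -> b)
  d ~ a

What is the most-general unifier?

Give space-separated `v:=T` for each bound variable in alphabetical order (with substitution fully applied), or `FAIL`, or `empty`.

Answer: a:=Int c:=Int d:=Int

Derivation:
step 1: unify c ~ d  [subst: {-} | 2 pending]
  bind c := d
step 2: unify List (d -> b) ~ List (Int -> b)  [subst: {c:=d} | 1 pending]
  -> decompose List: push (d -> b)~(Int -> b)
step 3: unify (d -> b) ~ (Int -> b)  [subst: {c:=d} | 1 pending]
  -> decompose arrow: push d~Int, b~b
step 4: unify d ~ Int  [subst: {c:=d} | 2 pending]
  bind d := Int
step 5: unify b ~ b  [subst: {c:=d, d:=Int} | 1 pending]
  -> identical, skip
step 6: unify Int ~ a  [subst: {c:=d, d:=Int} | 0 pending]
  bind a := Int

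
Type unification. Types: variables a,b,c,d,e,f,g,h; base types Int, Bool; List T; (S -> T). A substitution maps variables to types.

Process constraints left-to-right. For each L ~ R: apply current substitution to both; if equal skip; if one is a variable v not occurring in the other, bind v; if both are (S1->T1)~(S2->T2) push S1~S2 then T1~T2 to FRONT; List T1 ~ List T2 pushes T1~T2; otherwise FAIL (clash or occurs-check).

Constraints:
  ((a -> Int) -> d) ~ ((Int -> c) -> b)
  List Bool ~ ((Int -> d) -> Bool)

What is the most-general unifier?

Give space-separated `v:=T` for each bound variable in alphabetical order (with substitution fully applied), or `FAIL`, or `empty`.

step 1: unify ((a -> Int) -> d) ~ ((Int -> c) -> b)  [subst: {-} | 1 pending]
  -> decompose arrow: push (a -> Int)~(Int -> c), d~b
step 2: unify (a -> Int) ~ (Int -> c)  [subst: {-} | 2 pending]
  -> decompose arrow: push a~Int, Int~c
step 3: unify a ~ Int  [subst: {-} | 3 pending]
  bind a := Int
step 4: unify Int ~ c  [subst: {a:=Int} | 2 pending]
  bind c := Int
step 5: unify d ~ b  [subst: {a:=Int, c:=Int} | 1 pending]
  bind d := b
step 6: unify List Bool ~ ((Int -> b) -> Bool)  [subst: {a:=Int, c:=Int, d:=b} | 0 pending]
  clash: List Bool vs ((Int -> b) -> Bool)

Answer: FAIL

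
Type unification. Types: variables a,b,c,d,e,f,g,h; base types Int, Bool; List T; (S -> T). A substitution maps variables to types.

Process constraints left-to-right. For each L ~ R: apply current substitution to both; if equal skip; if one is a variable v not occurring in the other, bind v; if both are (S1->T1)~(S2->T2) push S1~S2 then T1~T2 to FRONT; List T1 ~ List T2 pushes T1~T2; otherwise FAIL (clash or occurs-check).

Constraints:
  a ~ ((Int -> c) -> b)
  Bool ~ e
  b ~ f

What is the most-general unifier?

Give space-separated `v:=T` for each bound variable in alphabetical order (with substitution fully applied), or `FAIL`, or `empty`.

step 1: unify a ~ ((Int -> c) -> b)  [subst: {-} | 2 pending]
  bind a := ((Int -> c) -> b)
step 2: unify Bool ~ e  [subst: {a:=((Int -> c) -> b)} | 1 pending]
  bind e := Bool
step 3: unify b ~ f  [subst: {a:=((Int -> c) -> b), e:=Bool} | 0 pending]
  bind b := f

Answer: a:=((Int -> c) -> f) b:=f e:=Bool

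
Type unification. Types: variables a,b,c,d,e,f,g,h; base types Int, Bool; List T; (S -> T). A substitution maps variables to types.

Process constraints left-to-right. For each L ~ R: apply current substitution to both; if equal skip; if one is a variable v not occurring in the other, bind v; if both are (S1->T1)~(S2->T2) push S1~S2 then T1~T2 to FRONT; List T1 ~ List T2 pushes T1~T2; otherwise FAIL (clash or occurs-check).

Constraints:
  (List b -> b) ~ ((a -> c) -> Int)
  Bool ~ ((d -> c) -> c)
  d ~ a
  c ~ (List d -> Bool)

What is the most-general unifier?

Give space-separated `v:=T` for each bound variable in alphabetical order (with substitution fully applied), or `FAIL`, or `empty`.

Answer: FAIL

Derivation:
step 1: unify (List b -> b) ~ ((a -> c) -> Int)  [subst: {-} | 3 pending]
  -> decompose arrow: push List b~(a -> c), b~Int
step 2: unify List b ~ (a -> c)  [subst: {-} | 4 pending]
  clash: List b vs (a -> c)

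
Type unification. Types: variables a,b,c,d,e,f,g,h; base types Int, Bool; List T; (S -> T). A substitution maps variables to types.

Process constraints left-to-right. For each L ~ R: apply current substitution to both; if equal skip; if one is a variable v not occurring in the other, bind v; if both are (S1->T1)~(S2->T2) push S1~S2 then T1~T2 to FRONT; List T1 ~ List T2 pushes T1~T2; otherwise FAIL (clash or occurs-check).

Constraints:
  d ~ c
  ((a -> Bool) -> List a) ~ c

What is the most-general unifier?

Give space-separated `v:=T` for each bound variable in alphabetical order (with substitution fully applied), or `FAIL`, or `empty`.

step 1: unify d ~ c  [subst: {-} | 1 pending]
  bind d := c
step 2: unify ((a -> Bool) -> List a) ~ c  [subst: {d:=c} | 0 pending]
  bind c := ((a -> Bool) -> List a)

Answer: c:=((a -> Bool) -> List a) d:=((a -> Bool) -> List a)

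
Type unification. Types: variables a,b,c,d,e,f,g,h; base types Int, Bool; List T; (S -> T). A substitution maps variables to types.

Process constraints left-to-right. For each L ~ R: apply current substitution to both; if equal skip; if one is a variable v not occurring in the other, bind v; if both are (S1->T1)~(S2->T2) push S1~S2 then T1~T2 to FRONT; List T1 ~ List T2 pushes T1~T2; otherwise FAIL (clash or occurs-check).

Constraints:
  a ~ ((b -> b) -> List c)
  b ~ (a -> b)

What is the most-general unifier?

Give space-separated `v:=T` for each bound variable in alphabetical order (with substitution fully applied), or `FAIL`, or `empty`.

step 1: unify a ~ ((b -> b) -> List c)  [subst: {-} | 1 pending]
  bind a := ((b -> b) -> List c)
step 2: unify b ~ (((b -> b) -> List c) -> b)  [subst: {a:=((b -> b) -> List c)} | 0 pending]
  occurs-check fail: b in (((b -> b) -> List c) -> b)

Answer: FAIL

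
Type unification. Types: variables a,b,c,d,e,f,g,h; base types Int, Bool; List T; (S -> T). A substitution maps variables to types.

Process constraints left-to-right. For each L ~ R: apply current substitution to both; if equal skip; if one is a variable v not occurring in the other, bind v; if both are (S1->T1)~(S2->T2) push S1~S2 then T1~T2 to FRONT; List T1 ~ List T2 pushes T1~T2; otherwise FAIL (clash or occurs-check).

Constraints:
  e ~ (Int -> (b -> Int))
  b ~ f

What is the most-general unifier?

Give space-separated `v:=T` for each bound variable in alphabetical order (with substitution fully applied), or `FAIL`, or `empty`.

step 1: unify e ~ (Int -> (b -> Int))  [subst: {-} | 1 pending]
  bind e := (Int -> (b -> Int))
step 2: unify b ~ f  [subst: {e:=(Int -> (b -> Int))} | 0 pending]
  bind b := f

Answer: b:=f e:=(Int -> (f -> Int))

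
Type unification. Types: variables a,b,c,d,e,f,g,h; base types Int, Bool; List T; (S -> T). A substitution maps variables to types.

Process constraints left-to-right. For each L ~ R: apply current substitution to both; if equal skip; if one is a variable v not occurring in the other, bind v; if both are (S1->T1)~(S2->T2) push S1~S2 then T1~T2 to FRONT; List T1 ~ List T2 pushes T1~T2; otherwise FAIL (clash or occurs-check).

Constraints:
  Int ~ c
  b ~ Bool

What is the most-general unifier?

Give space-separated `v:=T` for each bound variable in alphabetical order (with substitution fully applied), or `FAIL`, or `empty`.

step 1: unify Int ~ c  [subst: {-} | 1 pending]
  bind c := Int
step 2: unify b ~ Bool  [subst: {c:=Int} | 0 pending]
  bind b := Bool

Answer: b:=Bool c:=Int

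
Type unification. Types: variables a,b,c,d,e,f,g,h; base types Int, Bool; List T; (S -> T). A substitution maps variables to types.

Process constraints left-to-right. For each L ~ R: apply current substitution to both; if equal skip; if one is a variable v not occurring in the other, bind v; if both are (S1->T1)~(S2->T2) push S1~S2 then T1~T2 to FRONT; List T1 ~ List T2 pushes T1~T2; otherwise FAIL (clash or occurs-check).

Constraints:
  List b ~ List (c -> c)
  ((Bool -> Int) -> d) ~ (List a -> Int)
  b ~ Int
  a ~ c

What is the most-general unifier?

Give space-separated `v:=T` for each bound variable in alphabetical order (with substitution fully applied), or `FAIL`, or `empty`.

Answer: FAIL

Derivation:
step 1: unify List b ~ List (c -> c)  [subst: {-} | 3 pending]
  -> decompose List: push b~(c -> c)
step 2: unify b ~ (c -> c)  [subst: {-} | 3 pending]
  bind b := (c -> c)
step 3: unify ((Bool -> Int) -> d) ~ (List a -> Int)  [subst: {b:=(c -> c)} | 2 pending]
  -> decompose arrow: push (Bool -> Int)~List a, d~Int
step 4: unify (Bool -> Int) ~ List a  [subst: {b:=(c -> c)} | 3 pending]
  clash: (Bool -> Int) vs List a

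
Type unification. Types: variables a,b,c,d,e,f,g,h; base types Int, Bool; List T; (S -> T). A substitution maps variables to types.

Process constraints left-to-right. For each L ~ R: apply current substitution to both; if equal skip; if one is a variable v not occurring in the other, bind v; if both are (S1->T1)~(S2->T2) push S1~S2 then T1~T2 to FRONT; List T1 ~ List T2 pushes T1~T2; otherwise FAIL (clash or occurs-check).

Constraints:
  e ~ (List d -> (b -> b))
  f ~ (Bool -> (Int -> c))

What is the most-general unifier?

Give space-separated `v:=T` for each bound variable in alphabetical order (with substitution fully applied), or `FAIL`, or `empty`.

step 1: unify e ~ (List d -> (b -> b))  [subst: {-} | 1 pending]
  bind e := (List d -> (b -> b))
step 2: unify f ~ (Bool -> (Int -> c))  [subst: {e:=(List d -> (b -> b))} | 0 pending]
  bind f := (Bool -> (Int -> c))

Answer: e:=(List d -> (b -> b)) f:=(Bool -> (Int -> c))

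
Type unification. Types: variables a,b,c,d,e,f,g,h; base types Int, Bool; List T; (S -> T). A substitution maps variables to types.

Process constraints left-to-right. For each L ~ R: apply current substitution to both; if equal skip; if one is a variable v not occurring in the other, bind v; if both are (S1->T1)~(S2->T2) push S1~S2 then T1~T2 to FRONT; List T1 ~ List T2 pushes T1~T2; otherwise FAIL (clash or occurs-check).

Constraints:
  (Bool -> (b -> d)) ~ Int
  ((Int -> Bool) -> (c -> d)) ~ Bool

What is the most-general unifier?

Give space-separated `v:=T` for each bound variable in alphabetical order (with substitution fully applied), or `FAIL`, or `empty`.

Answer: FAIL

Derivation:
step 1: unify (Bool -> (b -> d)) ~ Int  [subst: {-} | 1 pending]
  clash: (Bool -> (b -> d)) vs Int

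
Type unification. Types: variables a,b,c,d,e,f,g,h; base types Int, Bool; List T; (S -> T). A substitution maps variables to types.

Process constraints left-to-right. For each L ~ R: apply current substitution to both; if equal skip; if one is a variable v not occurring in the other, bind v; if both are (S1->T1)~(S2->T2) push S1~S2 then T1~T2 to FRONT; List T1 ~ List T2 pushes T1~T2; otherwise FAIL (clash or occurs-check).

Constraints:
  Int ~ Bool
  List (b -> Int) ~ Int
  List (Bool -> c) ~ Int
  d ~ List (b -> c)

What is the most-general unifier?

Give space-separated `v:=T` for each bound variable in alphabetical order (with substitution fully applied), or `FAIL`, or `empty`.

Answer: FAIL

Derivation:
step 1: unify Int ~ Bool  [subst: {-} | 3 pending]
  clash: Int vs Bool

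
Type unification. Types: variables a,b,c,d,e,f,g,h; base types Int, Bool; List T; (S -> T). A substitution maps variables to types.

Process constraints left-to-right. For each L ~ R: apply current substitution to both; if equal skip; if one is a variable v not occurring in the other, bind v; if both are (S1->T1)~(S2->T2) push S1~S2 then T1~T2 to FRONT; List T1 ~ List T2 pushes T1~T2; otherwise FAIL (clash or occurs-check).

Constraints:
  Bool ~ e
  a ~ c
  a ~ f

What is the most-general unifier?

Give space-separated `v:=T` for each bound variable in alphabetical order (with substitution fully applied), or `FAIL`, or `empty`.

step 1: unify Bool ~ e  [subst: {-} | 2 pending]
  bind e := Bool
step 2: unify a ~ c  [subst: {e:=Bool} | 1 pending]
  bind a := c
step 3: unify c ~ f  [subst: {e:=Bool, a:=c} | 0 pending]
  bind c := f

Answer: a:=f c:=f e:=Bool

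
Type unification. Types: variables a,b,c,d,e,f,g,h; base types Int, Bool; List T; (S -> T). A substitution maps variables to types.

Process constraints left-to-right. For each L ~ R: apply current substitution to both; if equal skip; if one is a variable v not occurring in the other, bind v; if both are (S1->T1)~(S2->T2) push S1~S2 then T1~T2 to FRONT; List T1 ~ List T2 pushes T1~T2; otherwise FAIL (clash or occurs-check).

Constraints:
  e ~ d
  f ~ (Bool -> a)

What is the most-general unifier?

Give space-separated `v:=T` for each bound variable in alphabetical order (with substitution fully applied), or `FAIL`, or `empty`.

Answer: e:=d f:=(Bool -> a)

Derivation:
step 1: unify e ~ d  [subst: {-} | 1 pending]
  bind e := d
step 2: unify f ~ (Bool -> a)  [subst: {e:=d} | 0 pending]
  bind f := (Bool -> a)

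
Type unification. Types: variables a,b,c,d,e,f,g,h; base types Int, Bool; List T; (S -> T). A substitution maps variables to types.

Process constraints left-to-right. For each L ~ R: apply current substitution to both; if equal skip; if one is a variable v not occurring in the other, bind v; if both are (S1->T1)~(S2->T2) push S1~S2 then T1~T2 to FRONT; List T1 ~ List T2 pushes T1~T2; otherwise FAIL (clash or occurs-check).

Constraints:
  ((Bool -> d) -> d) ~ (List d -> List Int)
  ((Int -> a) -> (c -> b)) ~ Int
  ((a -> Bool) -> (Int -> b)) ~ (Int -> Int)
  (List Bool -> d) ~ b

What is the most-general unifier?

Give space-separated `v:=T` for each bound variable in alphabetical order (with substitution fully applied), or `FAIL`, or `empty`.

Answer: FAIL

Derivation:
step 1: unify ((Bool -> d) -> d) ~ (List d -> List Int)  [subst: {-} | 3 pending]
  -> decompose arrow: push (Bool -> d)~List d, d~List Int
step 2: unify (Bool -> d) ~ List d  [subst: {-} | 4 pending]
  clash: (Bool -> d) vs List d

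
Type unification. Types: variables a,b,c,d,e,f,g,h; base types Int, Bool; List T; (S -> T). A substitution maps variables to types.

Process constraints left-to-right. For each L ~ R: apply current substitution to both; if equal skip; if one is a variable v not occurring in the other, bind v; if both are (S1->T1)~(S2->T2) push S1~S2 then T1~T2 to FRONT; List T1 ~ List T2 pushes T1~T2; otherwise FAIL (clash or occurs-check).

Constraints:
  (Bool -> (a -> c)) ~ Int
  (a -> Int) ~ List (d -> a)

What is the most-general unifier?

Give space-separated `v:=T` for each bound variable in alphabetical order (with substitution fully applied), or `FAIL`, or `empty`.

step 1: unify (Bool -> (a -> c)) ~ Int  [subst: {-} | 1 pending]
  clash: (Bool -> (a -> c)) vs Int

Answer: FAIL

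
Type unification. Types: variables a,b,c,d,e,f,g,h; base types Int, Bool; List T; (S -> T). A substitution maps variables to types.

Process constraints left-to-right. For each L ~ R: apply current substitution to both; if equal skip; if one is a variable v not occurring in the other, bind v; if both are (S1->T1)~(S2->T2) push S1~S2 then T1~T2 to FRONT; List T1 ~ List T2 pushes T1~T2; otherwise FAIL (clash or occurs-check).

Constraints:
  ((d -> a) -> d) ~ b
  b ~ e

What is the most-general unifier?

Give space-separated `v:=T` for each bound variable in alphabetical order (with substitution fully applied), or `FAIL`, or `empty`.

step 1: unify ((d -> a) -> d) ~ b  [subst: {-} | 1 pending]
  bind b := ((d -> a) -> d)
step 2: unify ((d -> a) -> d) ~ e  [subst: {b:=((d -> a) -> d)} | 0 pending]
  bind e := ((d -> a) -> d)

Answer: b:=((d -> a) -> d) e:=((d -> a) -> d)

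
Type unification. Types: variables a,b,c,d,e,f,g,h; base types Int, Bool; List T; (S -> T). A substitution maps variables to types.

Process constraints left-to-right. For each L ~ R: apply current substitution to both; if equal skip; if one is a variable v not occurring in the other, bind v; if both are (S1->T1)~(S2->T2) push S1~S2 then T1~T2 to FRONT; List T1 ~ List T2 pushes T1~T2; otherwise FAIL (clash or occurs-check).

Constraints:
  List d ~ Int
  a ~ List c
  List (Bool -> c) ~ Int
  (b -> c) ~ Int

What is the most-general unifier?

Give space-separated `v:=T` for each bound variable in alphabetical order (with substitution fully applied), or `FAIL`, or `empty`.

Answer: FAIL

Derivation:
step 1: unify List d ~ Int  [subst: {-} | 3 pending]
  clash: List d vs Int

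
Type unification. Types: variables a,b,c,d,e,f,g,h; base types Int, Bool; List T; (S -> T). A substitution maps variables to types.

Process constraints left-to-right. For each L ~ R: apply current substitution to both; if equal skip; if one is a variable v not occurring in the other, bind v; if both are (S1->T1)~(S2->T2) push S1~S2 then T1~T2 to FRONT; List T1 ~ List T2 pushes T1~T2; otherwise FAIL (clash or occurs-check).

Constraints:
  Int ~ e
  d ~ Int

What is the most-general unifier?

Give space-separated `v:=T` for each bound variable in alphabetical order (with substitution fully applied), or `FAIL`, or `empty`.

step 1: unify Int ~ e  [subst: {-} | 1 pending]
  bind e := Int
step 2: unify d ~ Int  [subst: {e:=Int} | 0 pending]
  bind d := Int

Answer: d:=Int e:=Int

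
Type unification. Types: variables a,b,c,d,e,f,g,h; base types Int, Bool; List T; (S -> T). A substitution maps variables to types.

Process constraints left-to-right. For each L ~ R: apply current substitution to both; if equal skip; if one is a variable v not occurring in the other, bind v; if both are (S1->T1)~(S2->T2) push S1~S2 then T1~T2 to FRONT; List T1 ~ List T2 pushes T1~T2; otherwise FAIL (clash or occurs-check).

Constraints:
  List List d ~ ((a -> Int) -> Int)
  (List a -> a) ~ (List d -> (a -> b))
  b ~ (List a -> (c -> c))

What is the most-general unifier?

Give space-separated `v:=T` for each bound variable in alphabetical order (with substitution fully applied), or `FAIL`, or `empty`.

Answer: FAIL

Derivation:
step 1: unify List List d ~ ((a -> Int) -> Int)  [subst: {-} | 2 pending]
  clash: List List d vs ((a -> Int) -> Int)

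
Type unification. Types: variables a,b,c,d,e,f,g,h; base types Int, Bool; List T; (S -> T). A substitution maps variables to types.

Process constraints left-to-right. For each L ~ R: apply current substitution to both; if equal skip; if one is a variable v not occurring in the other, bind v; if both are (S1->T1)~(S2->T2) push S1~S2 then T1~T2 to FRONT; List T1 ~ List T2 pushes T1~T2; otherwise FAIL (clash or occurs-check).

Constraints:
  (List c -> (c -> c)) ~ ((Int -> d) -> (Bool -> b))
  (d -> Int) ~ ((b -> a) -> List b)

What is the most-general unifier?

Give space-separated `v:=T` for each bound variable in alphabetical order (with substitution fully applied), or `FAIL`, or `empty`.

step 1: unify (List c -> (c -> c)) ~ ((Int -> d) -> (Bool -> b))  [subst: {-} | 1 pending]
  -> decompose arrow: push List c~(Int -> d), (c -> c)~(Bool -> b)
step 2: unify List c ~ (Int -> d)  [subst: {-} | 2 pending]
  clash: List c vs (Int -> d)

Answer: FAIL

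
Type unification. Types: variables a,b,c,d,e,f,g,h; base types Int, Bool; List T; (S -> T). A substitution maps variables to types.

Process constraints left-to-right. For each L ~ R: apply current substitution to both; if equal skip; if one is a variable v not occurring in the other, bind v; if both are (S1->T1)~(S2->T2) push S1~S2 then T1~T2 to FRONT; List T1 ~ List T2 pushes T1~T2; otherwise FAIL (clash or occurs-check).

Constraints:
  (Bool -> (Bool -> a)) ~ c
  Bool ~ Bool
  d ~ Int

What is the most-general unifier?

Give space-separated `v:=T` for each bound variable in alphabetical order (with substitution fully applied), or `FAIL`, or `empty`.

Answer: c:=(Bool -> (Bool -> a)) d:=Int

Derivation:
step 1: unify (Bool -> (Bool -> a)) ~ c  [subst: {-} | 2 pending]
  bind c := (Bool -> (Bool -> a))
step 2: unify Bool ~ Bool  [subst: {c:=(Bool -> (Bool -> a))} | 1 pending]
  -> identical, skip
step 3: unify d ~ Int  [subst: {c:=(Bool -> (Bool -> a))} | 0 pending]
  bind d := Int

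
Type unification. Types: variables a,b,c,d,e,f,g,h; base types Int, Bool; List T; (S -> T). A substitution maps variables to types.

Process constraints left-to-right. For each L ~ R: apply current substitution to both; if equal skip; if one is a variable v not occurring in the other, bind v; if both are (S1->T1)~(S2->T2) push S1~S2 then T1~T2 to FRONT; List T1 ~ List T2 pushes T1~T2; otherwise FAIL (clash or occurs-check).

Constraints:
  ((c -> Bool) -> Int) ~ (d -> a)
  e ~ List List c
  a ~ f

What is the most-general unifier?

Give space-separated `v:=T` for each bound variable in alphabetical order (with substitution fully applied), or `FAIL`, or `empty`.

step 1: unify ((c -> Bool) -> Int) ~ (d -> a)  [subst: {-} | 2 pending]
  -> decompose arrow: push (c -> Bool)~d, Int~a
step 2: unify (c -> Bool) ~ d  [subst: {-} | 3 pending]
  bind d := (c -> Bool)
step 3: unify Int ~ a  [subst: {d:=(c -> Bool)} | 2 pending]
  bind a := Int
step 4: unify e ~ List List c  [subst: {d:=(c -> Bool), a:=Int} | 1 pending]
  bind e := List List c
step 5: unify Int ~ f  [subst: {d:=(c -> Bool), a:=Int, e:=List List c} | 0 pending]
  bind f := Int

Answer: a:=Int d:=(c -> Bool) e:=List List c f:=Int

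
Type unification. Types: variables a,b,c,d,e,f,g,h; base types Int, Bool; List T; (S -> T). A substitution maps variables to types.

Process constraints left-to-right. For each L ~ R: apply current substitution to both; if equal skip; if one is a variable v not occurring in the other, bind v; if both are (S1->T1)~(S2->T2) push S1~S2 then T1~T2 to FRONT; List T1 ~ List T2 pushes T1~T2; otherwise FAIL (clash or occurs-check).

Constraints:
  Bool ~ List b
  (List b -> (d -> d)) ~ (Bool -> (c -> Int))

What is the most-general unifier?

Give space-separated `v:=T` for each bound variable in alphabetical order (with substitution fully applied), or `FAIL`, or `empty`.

step 1: unify Bool ~ List b  [subst: {-} | 1 pending]
  clash: Bool vs List b

Answer: FAIL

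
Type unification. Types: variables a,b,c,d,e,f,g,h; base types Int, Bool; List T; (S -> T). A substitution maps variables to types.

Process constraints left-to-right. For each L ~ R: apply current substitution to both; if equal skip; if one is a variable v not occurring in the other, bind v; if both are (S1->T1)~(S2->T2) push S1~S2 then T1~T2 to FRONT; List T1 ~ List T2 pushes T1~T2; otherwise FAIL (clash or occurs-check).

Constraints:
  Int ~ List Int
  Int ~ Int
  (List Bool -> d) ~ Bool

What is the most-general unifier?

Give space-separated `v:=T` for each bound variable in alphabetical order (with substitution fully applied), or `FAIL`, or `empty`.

Answer: FAIL

Derivation:
step 1: unify Int ~ List Int  [subst: {-} | 2 pending]
  clash: Int vs List Int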